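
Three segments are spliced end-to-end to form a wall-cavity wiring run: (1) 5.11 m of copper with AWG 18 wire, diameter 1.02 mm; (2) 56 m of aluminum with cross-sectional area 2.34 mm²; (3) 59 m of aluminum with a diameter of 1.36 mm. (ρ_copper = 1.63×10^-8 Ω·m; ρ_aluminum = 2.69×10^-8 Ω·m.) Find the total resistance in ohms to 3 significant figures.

1.84 Ω

Seg 1: A = π(1.02/2 mm)² = π(5.1000e-04 m)² = 8.171e-07 m²
R_1 = (1.63×10^-8)(5.11)/(8.171e-07) = 0.1019 Ω
Seg 2: A = 2.34 mm² = 2.340e-06 m²
R_2 = (2.69×10^-8)(56)/(2.340e-06) = 0.6438 Ω
Seg 3: A = π(d/2)² = π(6.8000e-04 m)² = 1.453e-06 m²
R_3 = (2.69×10^-8)(59)/(1.453e-06) = 1.093 Ω
R_total = R_1 + R_2 + R_3 = 1.84 Ω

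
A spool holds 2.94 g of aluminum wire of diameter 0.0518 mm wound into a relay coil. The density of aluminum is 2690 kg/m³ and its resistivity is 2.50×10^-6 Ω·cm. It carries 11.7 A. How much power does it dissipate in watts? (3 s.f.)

8.42×10^5 W

ρ = 2.50×10^-6 Ω·cm = 2.50×10^-8 Ω·m
A = π(d/2)² = π(2.5900e-05 m)² = 2.1074e-09 m²
L = m/(density·A) = 0.00294/(2690×2.1074e-09) = 518.6 m
R = ρL/A = (2.50×10^-8)(518.6)/(2.1074e-09) = 6152 Ω
P = I²R = (11.7)² × 6152 = 8.42×10^5 W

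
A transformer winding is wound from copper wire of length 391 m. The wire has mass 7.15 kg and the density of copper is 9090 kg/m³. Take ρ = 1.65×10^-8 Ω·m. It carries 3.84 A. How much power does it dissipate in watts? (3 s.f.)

A = m/(density·L) = 7.15/(9090×391) = 2.0117e-06 m²
R = ρL/A = (1.65×10^-8)(391)/(2.0117e-06) = 3.207 Ω
P = I²R = (3.84)² × 3.207 = 47.3 W

47.3 W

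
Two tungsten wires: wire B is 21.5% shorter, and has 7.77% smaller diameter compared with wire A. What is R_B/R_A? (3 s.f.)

0.923

R ∝ L/d², so R_B/R_A = (1 − 21.5/100) × (1 − 7.77/100)⁻²
= 0.785 × 1.176 = 0.923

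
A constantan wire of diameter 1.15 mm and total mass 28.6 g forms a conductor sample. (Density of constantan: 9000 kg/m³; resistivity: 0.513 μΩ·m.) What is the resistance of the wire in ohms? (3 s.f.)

ρ = 0.513 μΩ·m = 5.13×10^-7 Ω·m
A = π(d/2)² = π(5.7500e-04 m)² = 1.0387e-06 m²
L = m/(density·A) = 0.0286/(9000×1.0387e-06) = 3.059 m
R = ρL/A = (5.13×10^-7)(3.059)/(1.0387e-06) = 1.51 Ω

1.51 Ω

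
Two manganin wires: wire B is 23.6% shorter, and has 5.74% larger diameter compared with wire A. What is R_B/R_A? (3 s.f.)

R ∝ L/d², so R_B/R_A = (1 − 23.6/100) × (1 + 5.74/100)⁻²
= 0.764 × 0.8944 = 0.683

0.683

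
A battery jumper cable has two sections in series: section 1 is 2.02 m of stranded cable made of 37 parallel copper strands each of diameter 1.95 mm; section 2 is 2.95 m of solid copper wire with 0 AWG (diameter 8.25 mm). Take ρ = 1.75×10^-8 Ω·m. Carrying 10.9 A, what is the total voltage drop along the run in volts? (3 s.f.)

Section 1: A_strand = π(9.7500e-04)² = 2.986e-06 m²; R₁ = ρL/(N·A_s) = (1.75×10^-8)(2.02)/(37×2.986e-06) = 3.199×10^-4 Ω
Section 2: A = π(8.25/2 mm)² = π(4.1250e-03 m)² = 5.346e-05 m²
R₂ = (1.75×10^-8)(2.95)/(5.346e-05) = 9.657×10^-4 Ω
R = R₁ + R₂ = 0.001286 Ω
V = IR = 10.9 × 0.001286 = 0.0140 V

0.0140 V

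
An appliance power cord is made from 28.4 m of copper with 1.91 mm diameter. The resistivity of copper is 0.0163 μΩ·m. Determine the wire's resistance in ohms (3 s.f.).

0.162 Ω

ρ = 0.0163 μΩ·m = 1.63×10^-8 Ω·m
A = π(d/2)² = π(9.5500e-04 m)² = 2.865e-06 m²
R = ρL/A = (1.63×10^-8)(28.4 m)/(2.865e-06 m²) = 0.162 Ω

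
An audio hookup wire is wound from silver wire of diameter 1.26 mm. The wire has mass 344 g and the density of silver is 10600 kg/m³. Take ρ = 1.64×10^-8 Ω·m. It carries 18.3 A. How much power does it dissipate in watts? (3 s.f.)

115 W

A = π(d/2)² = π(6.3000e-04 m)² = 1.2469e-06 m²
L = m/(density·A) = 0.344/(10600×1.2469e-06) = 26.03 m
R = ρL/A = (1.64×10^-8)(26.03)/(1.2469e-06) = 0.3423 Ω
P = I²R = (18.3)² × 0.3423 = 115 W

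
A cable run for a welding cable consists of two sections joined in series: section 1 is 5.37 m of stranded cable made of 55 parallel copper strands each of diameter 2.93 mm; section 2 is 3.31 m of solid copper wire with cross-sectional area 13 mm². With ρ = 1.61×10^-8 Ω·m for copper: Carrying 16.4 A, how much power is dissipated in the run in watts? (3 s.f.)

Section 1: A_strand = π(1.4650e-03)² = 6.743e-06 m²; R₁ = ρL/(N·A_s) = (1.61×10^-8)(5.37)/(55×6.743e-06) = 2.331×10^-4 Ω
Section 2: A = 13 mm² = 1.300e-05 m²
R₂ = (1.61×10^-8)(3.31)/(1.300e-05) = 0.004099 Ω
R = R₁ + R₂ = 0.004332 Ω
P = I²R = (16.4)² × 0.004332 = 1.17 W

1.17 W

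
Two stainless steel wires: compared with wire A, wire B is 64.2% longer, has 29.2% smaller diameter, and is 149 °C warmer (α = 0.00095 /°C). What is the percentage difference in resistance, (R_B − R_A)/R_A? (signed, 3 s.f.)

274%

R ∝ ρL/d² with ρ ∝ (1+αΔT), so R_B/R_A = (1 + 64.2/100) × (1 − 29.2/100)⁻² × (1 + 0.00095×149)
= 1.642 × 1.995 × 1.142 = 3.739
(R_B − R_A)/R_A = 3.739 − 1 = 274%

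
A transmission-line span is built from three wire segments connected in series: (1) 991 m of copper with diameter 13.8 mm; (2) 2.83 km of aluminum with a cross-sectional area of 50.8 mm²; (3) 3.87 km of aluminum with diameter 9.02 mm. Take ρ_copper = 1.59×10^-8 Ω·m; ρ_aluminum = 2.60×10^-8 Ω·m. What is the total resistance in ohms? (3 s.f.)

Seg 1: A = π(d/2)² = π(6.9000e-03 m)² = 1.496e-04 m²
R_1 = (1.59×10^-8)(991)/(1.496e-04) = 0.1053 Ω
Seg 2: A = 50.8 mm² = 5.080e-05 m²
R_2 = (2.60×10^-8)(2830)/(5.080e-05) = 1.448 Ω
Seg 3: A = π(d/2)² = π(4.5100e-03 m)² = 6.390e-05 m²
R_3 = (2.60×10^-8)(3870)/(6.390e-05) = 1.575 Ω
R_total = R_1 + R_2 + R_3 = 3.13 Ω

3.13 Ω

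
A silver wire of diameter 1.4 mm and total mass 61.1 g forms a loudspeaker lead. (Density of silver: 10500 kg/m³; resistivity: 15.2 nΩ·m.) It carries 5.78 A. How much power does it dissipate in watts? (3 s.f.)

ρ = 15.2 nΩ·m = 1.52×10^-8 Ω·m
A = π(d/2)² = π(7.0000e-04 m)² = 1.5394e-06 m²
L = m/(density·A) = 0.0611/(10500×1.5394e-06) = 3.78 m
R = ρL/A = (1.52×10^-8)(3.78)/(1.5394e-06) = 0.03733 Ω
P = I²R = (5.78)² × 0.03733 = 1.25 W

1.25 W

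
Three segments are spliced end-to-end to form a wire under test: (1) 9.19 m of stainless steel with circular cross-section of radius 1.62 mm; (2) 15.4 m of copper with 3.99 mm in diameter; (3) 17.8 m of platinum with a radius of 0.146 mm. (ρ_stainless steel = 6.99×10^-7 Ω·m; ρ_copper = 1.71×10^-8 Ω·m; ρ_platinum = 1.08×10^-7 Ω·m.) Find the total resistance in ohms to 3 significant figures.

Seg 1: A = πr² = π(1.6200e-03 m)² = 8.245e-06 m²
R_1 = (6.99×10^-7)(9.19)/(8.245e-06) = 0.7791 Ω
Seg 2: A = π(d/2)² = π(1.9950e-03 m)² = 1.250e-05 m²
R_2 = (1.71×10^-8)(15.4)/(1.250e-05) = 0.02106 Ω
Seg 3: A = πr² = π(1.4600e-04 m)² = 6.697e-08 m²
R_3 = (1.08×10^-7)(17.8)/(6.697e-08) = 28.71 Ω
R_total = R_1 + R_2 + R_3 = 29.5 Ω

29.5 Ω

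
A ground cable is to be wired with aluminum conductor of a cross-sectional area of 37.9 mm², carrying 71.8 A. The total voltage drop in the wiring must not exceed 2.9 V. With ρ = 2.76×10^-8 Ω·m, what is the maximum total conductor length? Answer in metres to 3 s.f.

A = 37.9 mm² = 3.790e-05 m²
L_max = V_max·A/(1·ρI) = (2.9)(3.790e-05)/(2.76×10^-8×71.8) = 55.5 m

55.5 m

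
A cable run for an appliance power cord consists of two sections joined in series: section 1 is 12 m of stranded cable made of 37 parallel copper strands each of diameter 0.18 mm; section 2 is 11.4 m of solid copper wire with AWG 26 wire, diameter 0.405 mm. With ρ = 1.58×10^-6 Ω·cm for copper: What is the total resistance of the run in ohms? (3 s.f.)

1.60 Ω

ρ = 1.58×10^-6 Ω·cm = 1.58×10^-8 Ω·m
Section 1: A_strand = π(9.0000e-05)² = 2.545e-08 m²; R₁ = ρL/(N·A_s) = (1.58×10^-8)(12)/(37×2.545e-08) = 0.2014 Ω
Section 2: A = π(0.405/2 mm)² = π(2.0250e-04 m)² = 1.288e-07 m²
R₂ = (1.58×10^-8)(11.4)/(1.288e-07) = 1.398 Ω
R = R₁ + R₂ = 1.60 Ω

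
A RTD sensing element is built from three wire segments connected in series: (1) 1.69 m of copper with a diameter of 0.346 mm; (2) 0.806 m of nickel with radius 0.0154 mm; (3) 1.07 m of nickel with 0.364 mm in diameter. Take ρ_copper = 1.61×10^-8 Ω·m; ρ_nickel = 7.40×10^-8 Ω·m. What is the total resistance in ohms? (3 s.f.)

81.1 Ω

Seg 1: A = π(d/2)² = π(1.7300e-04 m)² = 9.402e-08 m²
R_1 = (1.61×10^-8)(1.69)/(9.402e-08) = 0.2894 Ω
Seg 2: A = πr² = π(1.5400e-05 m)² = 7.451e-10 m²
R_2 = (7.40×10^-8)(0.806)/(7.451e-10) = 80.05 Ω
Seg 3: A = π(d/2)² = π(1.8200e-04 m)² = 1.041e-07 m²
R_3 = (7.40×10^-8)(1.07)/(1.041e-07) = 0.7609 Ω
R_total = R_1 + R_2 + R_3 = 81.1 Ω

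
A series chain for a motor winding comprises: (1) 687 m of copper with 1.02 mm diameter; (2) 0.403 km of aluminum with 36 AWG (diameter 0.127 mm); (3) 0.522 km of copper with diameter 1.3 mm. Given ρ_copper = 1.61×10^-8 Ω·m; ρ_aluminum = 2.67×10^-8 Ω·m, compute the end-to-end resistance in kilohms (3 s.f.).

0.869 kΩ

Seg 1: A = π(d/2)² = π(5.1000e-04 m)² = 8.171e-07 m²
R_1 = (1.61×10^-8)(687)/(8.171e-07) = 13.54 Ω
Seg 2: A = π(0.127/2 mm)² = π(6.3500e-05 m)² = 1.267e-08 m²
R_2 = (2.67×10^-8)(403)/(1.267e-08) = 849.4 Ω
Seg 3: A = π(d/2)² = π(6.5000e-04 m)² = 1.327e-06 m²
R_3 = (1.61×10^-8)(522)/(1.327e-06) = 6.332 Ω
R_total = R_1 + R_2 + R_3 = 0.869 kΩ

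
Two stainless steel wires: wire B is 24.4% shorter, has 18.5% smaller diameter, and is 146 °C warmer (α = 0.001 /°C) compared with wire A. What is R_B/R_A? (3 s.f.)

1.30

R ∝ ρL/d² with ρ ∝ (1+αΔT), so R_B/R_A = (1 − 24.4/100) × (1 − 18.5/100)⁻² × (1 + 0.001×146)
= 0.756 × 1.506 × 1.146 = 1.30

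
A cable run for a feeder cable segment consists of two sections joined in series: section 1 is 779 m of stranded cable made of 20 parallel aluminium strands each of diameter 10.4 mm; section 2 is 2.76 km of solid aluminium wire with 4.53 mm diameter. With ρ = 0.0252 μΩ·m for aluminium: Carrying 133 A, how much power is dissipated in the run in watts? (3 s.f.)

76500 W

ρ = 0.0252 μΩ·m = 2.52×10^-8 Ω·m
Section 1: A_strand = π(5.2000e-03)² = 8.495e-05 m²; R₁ = ρL/(N·A_s) = (2.52×10^-8)(779)/(20×8.495e-05) = 0.01155 Ω
Section 2: A = π(d/2)² = π(2.2650e-03 m)² = 1.612e-05 m²
R₂ = (2.52×10^-8)(2760)/(1.612e-05) = 4.315 Ω
R = R₁ + R₂ = 4.327 Ω
P = I²R = (133)² × 4.327 = 76500 W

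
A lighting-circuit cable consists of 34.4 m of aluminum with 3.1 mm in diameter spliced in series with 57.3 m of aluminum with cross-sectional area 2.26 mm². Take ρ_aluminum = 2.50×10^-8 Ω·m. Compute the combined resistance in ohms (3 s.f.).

Segment 1: A = π(d/2)² = π(1.5500e-03 m)² = 7.548e-06 m²
R₁ = ρL/A = (2.50×10^-8)(34.4)/(7.548e-06) = 0.1139 Ω
Segment 2: A = 2.26 mm² = 2.260e-06 m²
R₂ = (2.50×10^-8)(57.3)/(2.260e-06) = 0.6338 Ω
R = R₁ + R₂ = 0.748 Ω

0.748 Ω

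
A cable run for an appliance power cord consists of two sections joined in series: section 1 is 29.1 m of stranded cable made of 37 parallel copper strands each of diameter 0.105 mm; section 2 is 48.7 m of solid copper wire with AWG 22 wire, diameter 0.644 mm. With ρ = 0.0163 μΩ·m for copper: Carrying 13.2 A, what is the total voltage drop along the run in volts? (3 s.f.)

ρ = 0.0163 μΩ·m = 1.63×10^-8 Ω·m
Section 1: A_strand = π(5.2500e-05)² = 8.659e-09 m²; R₁ = ρL/(N·A_s) = (1.63×10^-8)(29.1)/(37×8.659e-09) = 1.481 Ω
Section 2: A = π(0.644/2 mm)² = π(3.2200e-04 m)² = 3.257e-07 m²
R₂ = (1.63×10^-8)(48.7)/(3.257e-07) = 2.437 Ω
R = R₁ + R₂ = 3.918 Ω
V = IR = 13.2 × 3.918 = 51.7 V

51.7 V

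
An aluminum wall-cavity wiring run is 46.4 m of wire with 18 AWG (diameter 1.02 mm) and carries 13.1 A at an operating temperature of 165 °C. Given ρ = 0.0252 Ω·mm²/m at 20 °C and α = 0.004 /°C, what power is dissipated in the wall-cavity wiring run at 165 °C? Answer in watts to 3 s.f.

388 W

ρ = 0.0252 Ω·mm²/m = 2.52×10^-8 Ω·m
A = π(1.02/2 mm)² = π(5.1000e-04 m)² = 8.171e-07 m²
R₍20₎ = ρL/A = (2.52×10^-8)(46.4)/(8.171e-07) = 1.431 Ω
R₍165₎ = R₍20₎(1 + αΔT) = 1.431 × (1 + 0.004×145) = 2.261 Ω
P = I²R = (13.1)² × 2.261 = 388 W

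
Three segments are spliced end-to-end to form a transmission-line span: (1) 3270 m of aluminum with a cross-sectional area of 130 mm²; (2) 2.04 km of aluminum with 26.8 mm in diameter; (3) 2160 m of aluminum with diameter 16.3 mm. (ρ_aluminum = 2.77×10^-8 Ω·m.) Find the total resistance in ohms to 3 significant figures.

Seg 1: A = 130 mm² = 1.300e-04 m²
R_1 = (2.77×10^-8)(3270)/(1.300e-04) = 0.6968 Ω
Seg 2: A = π(d/2)² = π(1.3400e-02 m)² = 5.641e-04 m²
R_2 = (2.77×10^-8)(2040)/(5.641e-04) = 0.1002 Ω
Seg 3: A = π(d/2)² = π(8.1500e-03 m)² = 2.087e-04 m²
R_3 = (2.77×10^-8)(2160)/(2.087e-04) = 0.2867 Ω
R_total = R_1 + R_2 + R_3 = 1.08 Ω

1.08 Ω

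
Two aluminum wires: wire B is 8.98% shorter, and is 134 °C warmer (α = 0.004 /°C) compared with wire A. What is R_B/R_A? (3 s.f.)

1.40

R ∝ ρL/d² with ρ ∝ (1+αΔT), so R_B/R_A = (1 − 8.98/100) × (1 + 0.004×134)
= 0.9102 × 1.536 = 1.40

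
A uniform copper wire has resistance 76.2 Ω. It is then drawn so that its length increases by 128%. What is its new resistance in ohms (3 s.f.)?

k = 1 + 128/100 = 2.28; volume constant ⇒ A' = A/k, so R' = k²R.
R' = 5.198 × 76.2 = 396 Ω

396 Ω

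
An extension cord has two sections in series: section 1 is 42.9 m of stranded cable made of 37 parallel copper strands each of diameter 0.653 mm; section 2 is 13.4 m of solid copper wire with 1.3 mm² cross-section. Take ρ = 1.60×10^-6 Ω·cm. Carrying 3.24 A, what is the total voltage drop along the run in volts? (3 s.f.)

0.714 V

ρ = 1.60×10^-6 Ω·cm = 1.60×10^-8 Ω·m
Section 1: A_strand = π(3.2650e-04)² = 3.349e-07 m²; R₁ = ρL/(N·A_s) = (1.60×10^-8)(42.9)/(37×3.349e-07) = 0.05539 Ω
Section 2: A = 1.3 mm² = 1.300e-06 m²
R₂ = (1.60×10^-8)(13.4)/(1.300e-06) = 0.1649 Ω
R = R₁ + R₂ = 0.2203 Ω
V = IR = 3.24 × 0.2203 = 0.714 V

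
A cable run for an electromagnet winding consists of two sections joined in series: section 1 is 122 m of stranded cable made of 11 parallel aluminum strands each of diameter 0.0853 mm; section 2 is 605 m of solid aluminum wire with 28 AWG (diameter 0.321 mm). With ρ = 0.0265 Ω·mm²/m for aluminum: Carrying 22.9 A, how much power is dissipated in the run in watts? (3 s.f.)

1.31×10^5 W

ρ = 0.0265 Ω·mm²/m = 2.65×10^-8 Ω·m
Section 1: A_strand = π(4.2650e-05)² = 5.715e-09 m²; R₁ = ρL/(N·A_s) = (2.65×10^-8)(122)/(11×5.715e-09) = 51.43 Ω
Section 2: A = π(0.321/2 mm)² = π(1.6050e-04 m)² = 8.093e-08 m²
R₂ = (2.65×10^-8)(605)/(8.093e-08) = 198.1 Ω
R = R₁ + R₂ = 249.5 Ω
P = I²R = (22.9)² × 249.5 = 1.31×10^5 W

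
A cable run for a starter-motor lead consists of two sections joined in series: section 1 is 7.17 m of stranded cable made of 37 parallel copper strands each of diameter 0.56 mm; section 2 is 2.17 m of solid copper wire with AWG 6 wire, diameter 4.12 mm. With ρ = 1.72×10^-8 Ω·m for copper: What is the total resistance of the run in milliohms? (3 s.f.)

Section 1: A_strand = π(2.8000e-04)² = 2.463e-07 m²; R₁ = ρL/(N·A_s) = (1.72×10^-8)(7.17)/(37×2.463e-07) = 0.01353 Ω
Section 2: A = π(4.12/2 mm)² = π(2.0600e-03 m)² = 1.333e-05 m²
R₂ = (1.72×10^-8)(2.17)/(1.333e-05) = 0.0028 Ω
R = R₁ + R₂ = 16.3 mΩ

16.3 mΩ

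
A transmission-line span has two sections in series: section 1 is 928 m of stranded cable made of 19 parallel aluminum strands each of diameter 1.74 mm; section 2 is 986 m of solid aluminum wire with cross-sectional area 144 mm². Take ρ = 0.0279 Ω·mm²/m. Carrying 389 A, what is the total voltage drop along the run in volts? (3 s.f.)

ρ = 0.0279 Ω·mm²/m = 2.79×10^-8 Ω·m
Section 1: A_strand = π(8.7000e-04)² = 2.378e-06 m²; R₁ = ρL/(N·A_s) = (2.79×10^-8)(928)/(19×2.378e-06) = 0.5731 Ω
Section 2: A = 144 mm² = 1.440e-04 m²
R₂ = (2.79×10^-8)(986)/(1.440e-04) = 0.191 Ω
R = R₁ + R₂ = 0.7641 Ω
V = IR = 389 × 0.7641 = 297 V

297 V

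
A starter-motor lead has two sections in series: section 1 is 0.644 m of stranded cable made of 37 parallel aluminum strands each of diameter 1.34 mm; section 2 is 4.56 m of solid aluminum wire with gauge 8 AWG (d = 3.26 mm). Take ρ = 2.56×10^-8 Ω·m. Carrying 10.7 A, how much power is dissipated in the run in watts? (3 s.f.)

Section 1: A_strand = π(6.7000e-04)² = 1.410e-06 m²; R₁ = ρL/(N·A_s) = (2.56×10^-8)(0.644)/(37×1.410e-06) = 3.160×10^-4 Ω
Section 2: A = π(3.26/2 mm)² = π(1.6300e-03 m)² = 8.347e-06 m²
R₂ = (2.56×10^-8)(4.56)/(8.347e-06) = 0.01399 Ω
R = R₁ + R₂ = 0.0143 Ω
P = I²R = (10.7)² × 0.0143 = 1.64 W

1.64 W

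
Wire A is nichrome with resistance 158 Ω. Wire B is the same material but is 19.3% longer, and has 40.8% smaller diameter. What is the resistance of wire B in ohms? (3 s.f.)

538 Ω

R ∝ L/d², so R_B/R_A = (1 + 19.3/100) × (1 − 40.8/100)⁻²
= 1.193 × 2.853 = 3.404
R_B = 3.404 × 158 = 538 Ω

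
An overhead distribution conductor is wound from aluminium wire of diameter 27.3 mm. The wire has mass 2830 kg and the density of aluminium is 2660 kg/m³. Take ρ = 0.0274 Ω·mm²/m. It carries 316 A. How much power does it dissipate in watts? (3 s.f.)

8500 W

ρ = 0.0274 Ω·mm²/m = 2.74×10^-8 Ω·m
A = π(d/2)² = π(1.3650e-02 m)² = 5.8535e-04 m²
L = m/(density·A) = 2830/(2660×5.8535e-04) = 1818 m
R = ρL/A = (2.74×10^-8)(1818)/(5.8535e-04) = 0.08508 Ω
P = I²R = (316)² × 0.08508 = 8500 W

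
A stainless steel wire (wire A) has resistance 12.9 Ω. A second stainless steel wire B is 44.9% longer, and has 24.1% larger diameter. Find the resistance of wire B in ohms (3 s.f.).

12.1 Ω

R ∝ L/d², so R_B/R_A = (1 + 44.9/100) × (1 + 24.1/100)⁻²
= 1.449 × 0.6493 = 0.9409
R_B = 0.9409 × 12.9 = 12.1 Ω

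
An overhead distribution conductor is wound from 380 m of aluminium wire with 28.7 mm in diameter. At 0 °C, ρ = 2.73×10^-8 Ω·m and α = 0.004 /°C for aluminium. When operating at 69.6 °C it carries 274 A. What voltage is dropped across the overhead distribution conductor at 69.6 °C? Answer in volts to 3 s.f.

5.62 V

A = π(d/2)² = π(1.4350e-02 m)² = 6.469e-04 m²
R₍0₎ = ρL/A = (2.73×10^-8)(380)/(6.469e-04) = 0.01604 Ω
R₍69.6₎ = R₍0₎(1 + αΔT) = 0.01604 × (1 + 0.004×69.6) = 0.0205 Ω
V = IR = 274 × 0.0205 = 5.62 V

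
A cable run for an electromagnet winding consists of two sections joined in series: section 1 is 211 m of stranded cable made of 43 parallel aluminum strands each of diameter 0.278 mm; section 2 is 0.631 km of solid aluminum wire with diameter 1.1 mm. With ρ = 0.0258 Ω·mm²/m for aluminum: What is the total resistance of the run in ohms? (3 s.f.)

19.2 Ω

ρ = 0.0258 Ω·mm²/m = 2.58×10^-8 Ω·m
Section 1: A_strand = π(1.3900e-04)² = 6.070e-08 m²; R₁ = ρL/(N·A_s) = (2.58×10^-8)(211)/(43×6.070e-08) = 2.086 Ω
Section 2: A = π(d/2)² = π(5.5000e-04 m)² = 9.503e-07 m²
R₂ = (2.58×10^-8)(631)/(9.503e-07) = 17.13 Ω
R = R₁ + R₂ = 19.2 Ω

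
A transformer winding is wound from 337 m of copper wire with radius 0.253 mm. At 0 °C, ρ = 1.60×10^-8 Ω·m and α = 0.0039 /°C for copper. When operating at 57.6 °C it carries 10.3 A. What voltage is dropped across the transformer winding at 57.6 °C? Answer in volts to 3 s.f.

338 V

A = πr² = π(2.5300e-04 m)² = 2.011e-07 m²
R₍0₎ = ρL/A = (1.60×10^-8)(337)/(2.011e-07) = 26.81 Ω
R₍57.6₎ = R₍0₎(1 + αΔT) = 26.81 × (1 + 0.0039×57.6) = 32.84 Ω
V = IR = 10.3 × 32.84 = 338 V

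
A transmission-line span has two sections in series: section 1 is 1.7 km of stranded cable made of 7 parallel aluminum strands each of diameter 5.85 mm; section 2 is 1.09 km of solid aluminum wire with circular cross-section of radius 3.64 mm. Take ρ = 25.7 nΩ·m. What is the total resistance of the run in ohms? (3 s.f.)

0.905 Ω

ρ = 25.7 nΩ·m = 2.57×10^-8 Ω·m
Section 1: A_strand = π(2.9250e-03)² = 2.688e-05 m²; R₁ = ρL/(N·A_s) = (2.57×10^-8)(1700)/(7×2.688e-05) = 0.2322 Ω
Section 2: A = πr² = π(3.6400e-03 m)² = 4.162e-05 m²
R₂ = (2.57×10^-8)(1090)/(4.162e-05) = 0.673 Ω
R = R₁ + R₂ = 0.905 Ω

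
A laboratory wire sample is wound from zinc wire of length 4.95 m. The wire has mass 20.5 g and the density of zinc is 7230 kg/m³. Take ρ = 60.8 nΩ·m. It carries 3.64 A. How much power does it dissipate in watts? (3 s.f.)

6.96 W

ρ = 60.8 nΩ·m = 6.08×10^-8 Ω·m
A = m/(density·L) = 0.0205/(7230×4.95) = 5.7281e-07 m²
R = ρL/A = (6.08×10^-8)(4.95)/(5.7281e-07) = 0.5254 Ω
P = I²R = (3.64)² × 0.5254 = 6.96 W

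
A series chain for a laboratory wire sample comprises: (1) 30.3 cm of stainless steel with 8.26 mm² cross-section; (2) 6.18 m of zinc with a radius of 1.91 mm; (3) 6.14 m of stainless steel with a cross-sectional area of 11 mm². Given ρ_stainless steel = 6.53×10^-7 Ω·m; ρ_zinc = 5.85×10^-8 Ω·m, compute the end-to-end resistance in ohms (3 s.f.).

0.420 Ω

Seg 1: A = 8.26 mm² = 8.260e-06 m²
R_1 = (6.53×10^-7)(0.303)/(8.260e-06) = 0.02395 Ω
Seg 2: A = πr² = π(1.9100e-03 m)² = 1.146e-05 m²
R_2 = (5.85×10^-8)(6.18)/(1.146e-05) = 0.03154 Ω
Seg 3: A = 11 mm² = 1.100e-05 m²
R_3 = (6.53×10^-7)(6.14)/(1.100e-05) = 0.3645 Ω
R_total = R_1 + R_2 + R_3 = 0.420 Ω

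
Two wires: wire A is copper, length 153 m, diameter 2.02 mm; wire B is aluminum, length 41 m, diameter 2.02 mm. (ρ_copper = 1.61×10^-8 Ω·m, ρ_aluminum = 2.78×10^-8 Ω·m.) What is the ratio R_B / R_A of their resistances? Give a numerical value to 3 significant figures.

0.463

R ∝ ρL/d², so R_B/R_A = (ρ_B/ρ_A) × (L_B/L_A)
= (2.78×10^-8/1.61×10^-8) × (41/153) = 0.463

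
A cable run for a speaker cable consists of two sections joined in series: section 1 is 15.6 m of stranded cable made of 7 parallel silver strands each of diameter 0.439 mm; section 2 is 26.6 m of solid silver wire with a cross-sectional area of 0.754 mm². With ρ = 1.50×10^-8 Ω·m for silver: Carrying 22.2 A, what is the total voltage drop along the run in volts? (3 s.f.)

Section 1: A_strand = π(2.1950e-04)² = 1.514e-07 m²; R₁ = ρL/(N·A_s) = (1.50×10^-8)(15.6)/(7×1.514e-07) = 0.2209 Ω
Section 2: A = 0.754 mm² = 7.540e-07 m²
R₂ = (1.50×10^-8)(26.6)/(7.540e-07) = 0.5292 Ω
R = R₁ + R₂ = 0.75 Ω
V = IR = 22.2 × 0.75 = 16.7 V

16.7 V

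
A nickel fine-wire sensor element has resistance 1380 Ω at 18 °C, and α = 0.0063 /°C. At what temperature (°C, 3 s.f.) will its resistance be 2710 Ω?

R = R₀(1 + α(T − T₀)) ⇒ T = T₀ + (R/R₀ − 1)/α
T = 18 + (2710/1380 − 1)/0.0063 = 18 + (0.9638)/0.0063 = 171 °C

171 °C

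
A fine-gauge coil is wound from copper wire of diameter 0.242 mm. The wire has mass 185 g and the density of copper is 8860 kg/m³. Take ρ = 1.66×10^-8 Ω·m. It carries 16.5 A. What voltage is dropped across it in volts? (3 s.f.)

2700 V

A = π(d/2)² = π(1.2100e-04 m)² = 4.5996e-08 m²
L = m/(density·A) = 0.185/(8860×4.5996e-08) = 454 m
R = ρL/A = (1.66×10^-8)(454)/(4.5996e-08) = 163.8 Ω
V = IR = 16.5 × 163.8 = 2700 V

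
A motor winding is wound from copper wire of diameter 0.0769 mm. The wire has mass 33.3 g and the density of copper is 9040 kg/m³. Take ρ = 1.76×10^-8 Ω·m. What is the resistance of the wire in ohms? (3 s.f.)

3010 Ω

A = π(d/2)² = π(3.8450e-05 m)² = 4.6445e-09 m²
L = m/(density·A) = 0.0333/(9040×4.6445e-09) = 793.1 m
R = ρL/A = (1.76×10^-8)(793.1)/(4.6445e-09) = 3010 Ω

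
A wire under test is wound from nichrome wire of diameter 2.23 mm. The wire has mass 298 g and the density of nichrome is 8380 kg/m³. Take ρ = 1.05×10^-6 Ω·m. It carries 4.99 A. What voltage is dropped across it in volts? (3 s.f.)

A = π(d/2)² = π(1.1150e-03 m)² = 3.9057e-06 m²
L = m/(density·A) = 0.298/(8380×3.9057e-06) = 9.105 m
R = ρL/A = (1.05×10^-6)(9.105)/(3.9057e-06) = 2.448 Ω
V = IR = 4.99 × 2.448 = 12.2 V

12.2 V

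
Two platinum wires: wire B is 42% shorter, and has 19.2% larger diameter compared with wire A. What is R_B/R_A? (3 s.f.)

0.408

R ∝ L/d², so R_B/R_A = (1 − 42/100) × (1 + 19.2/100)⁻²
= 0.58 × 0.7038 = 0.408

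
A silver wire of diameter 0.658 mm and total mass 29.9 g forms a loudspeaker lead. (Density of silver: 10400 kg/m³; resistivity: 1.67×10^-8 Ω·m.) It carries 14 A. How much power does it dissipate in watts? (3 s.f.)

81.4 W

A = π(d/2)² = π(3.2900e-04 m)² = 3.4005e-07 m²
L = m/(density·A) = 0.0299/(10400×3.4005e-07) = 8.455 m
R = ρL/A = (1.67×10^-8)(8.455)/(3.4005e-07) = 0.4152 Ω
P = I²R = (14)² × 0.4152 = 81.4 W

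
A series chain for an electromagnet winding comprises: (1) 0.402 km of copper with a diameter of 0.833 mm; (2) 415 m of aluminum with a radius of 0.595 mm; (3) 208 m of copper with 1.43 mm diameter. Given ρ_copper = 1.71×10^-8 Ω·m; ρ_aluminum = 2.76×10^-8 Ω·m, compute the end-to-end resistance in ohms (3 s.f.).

25.1 Ω

Seg 1: A = π(d/2)² = π(4.1650e-04 m)² = 5.450e-07 m²
R_1 = (1.71×10^-8)(402)/(5.450e-07) = 12.61 Ω
Seg 2: A = πr² = π(5.9500e-04 m)² = 1.112e-06 m²
R_2 = (2.76×10^-8)(415)/(1.112e-06) = 10.3 Ω
Seg 3: A = π(d/2)² = π(7.1500e-04 m)² = 1.606e-06 m²
R_3 = (1.71×10^-8)(208)/(1.606e-06) = 2.215 Ω
R_total = R_1 + R_2 + R_3 = 25.1 Ω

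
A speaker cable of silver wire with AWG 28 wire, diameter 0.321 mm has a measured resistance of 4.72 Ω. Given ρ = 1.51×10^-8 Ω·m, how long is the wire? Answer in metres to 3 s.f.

A = π(0.321/2 mm)² = π(1.6050e-04 m)² = 8.093e-08 m²
L = RA/ρ = (4.72)(8.093e-08)/(1.51×10^-8) = 25.3 m

25.3 m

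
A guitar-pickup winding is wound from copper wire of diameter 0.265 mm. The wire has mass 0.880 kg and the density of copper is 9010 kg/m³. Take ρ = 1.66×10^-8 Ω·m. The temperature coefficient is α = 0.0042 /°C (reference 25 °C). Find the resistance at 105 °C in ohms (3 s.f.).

712 Ω

A = π(d/2)² = π(1.3250e-04 m)² = 5.5155e-08 m²
L = m/(density·A) = 0.88/(9010×5.5155e-08) = 1771 m
R = ρL/A = (1.66×10^-8)(1771)/(5.5155e-08) = 533 Ω
R(105 °C) = 533 × (1 + 0.0042×80) = 712 Ω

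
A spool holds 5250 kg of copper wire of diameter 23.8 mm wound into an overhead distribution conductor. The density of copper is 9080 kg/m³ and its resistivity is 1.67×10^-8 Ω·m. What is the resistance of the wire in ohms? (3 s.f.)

A = π(d/2)² = π(1.1900e-02 m)² = 4.4488e-04 m²
L = m/(density·A) = 5250/(9080×4.4488e-04) = 1300 m
R = ρL/A = (1.67×10^-8)(1300)/(4.4488e-04) = 0.0488 Ω

0.0488 Ω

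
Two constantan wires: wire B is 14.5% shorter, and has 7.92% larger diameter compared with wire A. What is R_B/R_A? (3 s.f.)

0.734

R ∝ L/d², so R_B/R_A = (1 − 14.5/100) × (1 + 7.92/100)⁻²
= 0.855 × 0.8586 = 0.734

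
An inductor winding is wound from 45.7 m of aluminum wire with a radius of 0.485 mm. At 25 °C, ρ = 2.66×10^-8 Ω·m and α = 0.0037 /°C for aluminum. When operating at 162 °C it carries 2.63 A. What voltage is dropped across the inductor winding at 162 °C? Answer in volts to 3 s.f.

6.52 V

A = πr² = π(4.8500e-04 m)² = 7.390e-07 m²
R₍25₎ = ρL/A = (2.66×10^-8)(45.7)/(7.390e-07) = 1.645 Ω
R₍162₎ = R₍25₎(1 + αΔT) = 1.645 × (1 + 0.0037×137) = 2.479 Ω
V = IR = 2.63 × 2.479 = 6.52 V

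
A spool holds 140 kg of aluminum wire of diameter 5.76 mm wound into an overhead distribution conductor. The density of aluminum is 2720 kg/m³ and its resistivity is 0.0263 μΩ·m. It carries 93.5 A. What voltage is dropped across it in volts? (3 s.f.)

186 V

ρ = 0.0263 μΩ·m = 2.63×10^-8 Ω·m
A = π(d/2)² = π(2.8800e-03 m)² = 2.6058e-05 m²
L = m/(density·A) = 140/(2720×2.6058e-05) = 1975 m
R = ρL/A = (2.63×10^-8)(1975)/(2.6058e-05) = 1.994 Ω
V = IR = 93.5 × 1.994 = 186 V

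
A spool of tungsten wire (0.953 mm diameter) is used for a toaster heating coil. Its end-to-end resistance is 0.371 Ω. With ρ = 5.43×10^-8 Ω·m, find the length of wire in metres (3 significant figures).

4.87 m

A = π(d/2)² = π(4.7650e-04 m)² = 7.133e-07 m²
L = RA/ρ = (0.371)(7.133e-07)/(5.43×10^-8) = 4.87 m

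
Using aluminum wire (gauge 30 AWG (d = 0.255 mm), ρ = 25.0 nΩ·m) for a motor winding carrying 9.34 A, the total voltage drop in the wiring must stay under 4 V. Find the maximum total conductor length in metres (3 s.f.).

0.875 m

ρ = 25.0 nΩ·m = 2.50×10^-8 Ω·m
A = π(0.255/2 mm)² = π(1.2750e-04 m)² = 5.107e-08 m²
L_max = V_max·A/(1·ρI) = (4)(5.107e-08)/(2.50×10^-8×9.34) = 0.875 m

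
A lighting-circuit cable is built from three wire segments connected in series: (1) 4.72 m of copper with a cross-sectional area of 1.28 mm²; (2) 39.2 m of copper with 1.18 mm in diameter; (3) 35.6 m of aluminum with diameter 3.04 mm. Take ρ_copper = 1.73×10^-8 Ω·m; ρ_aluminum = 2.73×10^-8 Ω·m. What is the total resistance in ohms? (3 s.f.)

0.818 Ω

Seg 1: A = 1.28 mm² = 1.280e-06 m²
R_1 = (1.73×10^-8)(4.72)/(1.280e-06) = 0.06379 Ω
Seg 2: A = π(d/2)² = π(5.9000e-04 m)² = 1.094e-06 m²
R_2 = (1.73×10^-8)(39.2)/(1.094e-06) = 0.6201 Ω
Seg 3: A = π(d/2)² = π(1.5200e-03 m)² = 7.258e-06 m²
R_3 = (2.73×10^-8)(35.6)/(7.258e-06) = 0.1339 Ω
R_total = R_1 + R_2 + R_3 = 0.818 Ω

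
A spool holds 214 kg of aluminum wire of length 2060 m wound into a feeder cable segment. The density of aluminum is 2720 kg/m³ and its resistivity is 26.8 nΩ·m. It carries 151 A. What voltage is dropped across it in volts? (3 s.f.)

218 V

ρ = 26.8 nΩ·m = 2.68×10^-8 Ω·m
A = m/(density·L) = 214/(2720×2060) = 3.8192e-05 m²
R = ρL/A = (2.68×10^-8)(2060)/(3.8192e-05) = 1.446 Ω
V = IR = 151 × 1.446 = 218 V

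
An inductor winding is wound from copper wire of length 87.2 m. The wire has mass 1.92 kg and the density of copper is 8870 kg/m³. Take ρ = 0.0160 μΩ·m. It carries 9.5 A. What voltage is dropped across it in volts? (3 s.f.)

5.34 V

ρ = 0.0160 μΩ·m = 1.60×10^-8 Ω·m
A = m/(density·L) = 1.92/(8870×87.2) = 2.4823e-06 m²
R = ρL/A = (1.60×10^-8)(87.2)/(2.4823e-06) = 0.5621 Ω
V = IR = 9.5 × 0.5621 = 5.34 V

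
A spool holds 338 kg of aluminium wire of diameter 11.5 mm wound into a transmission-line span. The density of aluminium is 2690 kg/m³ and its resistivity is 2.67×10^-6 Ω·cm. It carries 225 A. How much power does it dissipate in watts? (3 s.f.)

ρ = 2.67×10^-6 Ω·cm = 2.67×10^-8 Ω·m
A = π(d/2)² = π(5.7500e-03 m)² = 1.0387e-04 m²
L = m/(density·A) = 338/(2690×1.0387e-04) = 1210 m
R = ρL/A = (2.67×10^-8)(1210)/(1.0387e-04) = 0.311 Ω
P = I²R = (225)² × 0.311 = 15700 W

15700 W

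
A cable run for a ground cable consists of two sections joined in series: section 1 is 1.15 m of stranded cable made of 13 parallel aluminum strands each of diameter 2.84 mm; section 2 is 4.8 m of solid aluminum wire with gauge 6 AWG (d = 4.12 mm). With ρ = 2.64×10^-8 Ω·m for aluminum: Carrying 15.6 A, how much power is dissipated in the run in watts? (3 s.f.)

Section 1: A_strand = π(1.4200e-03)² = 6.335e-06 m²; R₁ = ρL/(N·A_s) = (2.64×10^-8)(1.15)/(13×6.335e-06) = 3.687×10^-4 Ω
Section 2: A = π(4.12/2 mm)² = π(2.0600e-03 m)² = 1.333e-05 m²
R₂ = (2.64×10^-8)(4.8)/(1.333e-05) = 0.009505 Ω
R = R₁ + R₂ = 0.009874 Ω
P = I²R = (15.6)² × 0.009874 = 2.40 W

2.40 W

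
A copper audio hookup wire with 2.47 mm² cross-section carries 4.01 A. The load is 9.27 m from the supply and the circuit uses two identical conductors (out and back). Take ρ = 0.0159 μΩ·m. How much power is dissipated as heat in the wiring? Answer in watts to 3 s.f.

ρ = 0.0159 μΩ·m = 1.59×10^-8 Ω·m
A = 2.47 mm² = 2.470e-06 m²
Total conductor length (both ways) L = 2 × 9.27 = 18.54 m
R = ρL/A = (1.59×10^-8)(18.54)/(2.470e-06) = 0.1193 Ω
P = I²R = (4.01)² × 0.1193 = 1.92 W

1.92 W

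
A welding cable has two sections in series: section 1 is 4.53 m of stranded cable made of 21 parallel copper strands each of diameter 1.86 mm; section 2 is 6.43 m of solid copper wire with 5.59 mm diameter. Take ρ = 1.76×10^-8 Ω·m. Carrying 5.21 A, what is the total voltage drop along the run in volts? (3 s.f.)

0.0313 V

Section 1: A_strand = π(9.3000e-04)² = 2.717e-06 m²; R₁ = ρL/(N·A_s) = (1.76×10^-8)(4.53)/(21×2.717e-06) = 0.001397 Ω
Section 2: A = π(d/2)² = π(2.7950e-03 m)² = 2.454e-05 m²
R₂ = (1.76×10^-8)(6.43)/(2.454e-05) = 0.004611 Ω
R = R₁ + R₂ = 0.006008 Ω
V = IR = 5.21 × 0.006008 = 0.0313 V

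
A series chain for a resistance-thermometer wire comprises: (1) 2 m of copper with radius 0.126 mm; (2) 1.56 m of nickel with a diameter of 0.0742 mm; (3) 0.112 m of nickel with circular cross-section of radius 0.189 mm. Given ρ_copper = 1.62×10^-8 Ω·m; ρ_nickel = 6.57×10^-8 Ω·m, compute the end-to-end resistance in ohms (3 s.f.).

Seg 1: A = πr² = π(1.2600e-04 m)² = 4.988e-08 m²
R_1 = (1.62×10^-8)(2)/(4.988e-08) = 0.6496 Ω
Seg 2: A = π(d/2)² = π(3.7100e-05 m)² = 4.324e-09 m²
R_2 = (6.57×10^-8)(1.56)/(4.324e-09) = 23.7 Ω
Seg 3: A = πr² = π(1.8900e-04 m)² = 1.122e-07 m²
R_3 = (6.57×10^-8)(0.112)/(1.122e-07) = 0.06557 Ω
R_total = R_1 + R_2 + R_3 = 24.4 Ω

24.4 Ω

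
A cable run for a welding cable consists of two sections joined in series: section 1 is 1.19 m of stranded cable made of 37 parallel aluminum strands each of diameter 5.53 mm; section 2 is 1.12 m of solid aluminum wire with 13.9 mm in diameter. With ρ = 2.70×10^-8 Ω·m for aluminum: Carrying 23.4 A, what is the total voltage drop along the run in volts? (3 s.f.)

Section 1: A_strand = π(2.7650e-03)² = 2.402e-05 m²; R₁ = ρL/(N·A_s) = (2.70×10^-8)(1.19)/(37×2.402e-05) = 3.616×10^-5 Ω
Section 2: A = π(d/2)² = π(6.9500e-03 m)² = 1.517e-04 m²
R₂ = (2.70×10^-8)(1.12)/(1.517e-04) = 1.993×10^-4 Ω
R = R₁ + R₂ = 2.354×10^-4 Ω
V = IR = 23.4 × 2.354×10^-4 = 0.00551 V

0.00551 V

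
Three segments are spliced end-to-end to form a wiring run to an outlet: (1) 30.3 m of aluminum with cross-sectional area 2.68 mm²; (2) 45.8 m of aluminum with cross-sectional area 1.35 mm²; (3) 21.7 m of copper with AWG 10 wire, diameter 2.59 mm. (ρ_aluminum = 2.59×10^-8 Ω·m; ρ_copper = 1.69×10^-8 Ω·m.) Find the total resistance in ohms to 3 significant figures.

1.24 Ω

Seg 1: A = 2.68 mm² = 2.680e-06 m²
R_1 = (2.59×10^-8)(30.3)/(2.680e-06) = 0.2928 Ω
Seg 2: A = 1.35 mm² = 1.350e-06 m²
R_2 = (2.59×10^-8)(45.8)/(1.350e-06) = 0.8787 Ω
Seg 3: A = π(2.59/2 mm)² = π(1.2950e-03 m)² = 5.269e-06 m²
R_3 = (1.69×10^-8)(21.7)/(5.269e-06) = 0.06961 Ω
R_total = R_1 + R_2 + R_3 = 1.24 Ω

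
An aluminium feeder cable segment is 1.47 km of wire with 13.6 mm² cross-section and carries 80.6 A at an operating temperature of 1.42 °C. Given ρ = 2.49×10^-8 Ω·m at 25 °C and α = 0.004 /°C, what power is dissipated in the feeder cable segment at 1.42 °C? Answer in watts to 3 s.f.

A = 13.6 mm² = 1.360e-05 m²
R₍25₎ = ρL/A = (2.49×10^-8)(1470)/(1.360e-05) = 2.691 Ω
R₍1.42₎ = R₍25₎(1 + αΔT) = 2.691 × (1 + 0.004×-23.6) = 2.438 Ω
P = I²R = (80.6)² × 2.438 = 15800 W

15800 W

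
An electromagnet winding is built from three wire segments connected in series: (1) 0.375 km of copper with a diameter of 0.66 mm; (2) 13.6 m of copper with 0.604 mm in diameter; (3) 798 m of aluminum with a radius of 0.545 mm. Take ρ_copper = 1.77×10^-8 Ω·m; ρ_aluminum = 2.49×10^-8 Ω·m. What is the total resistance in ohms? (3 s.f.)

Seg 1: A = π(d/2)² = π(3.3000e-04 m)² = 3.421e-07 m²
R_1 = (1.77×10^-8)(375)/(3.421e-07) = 19.4 Ω
Seg 2: A = π(d/2)² = π(3.0200e-04 m)² = 2.865e-07 m²
R_2 = (1.77×10^-8)(13.6)/(2.865e-07) = 0.8401 Ω
Seg 3: A = πr² = π(5.4500e-04 m)² = 9.331e-07 m²
R_3 = (2.49×10^-8)(798)/(9.331e-07) = 21.29 Ω
R_total = R_1 + R_2 + R_3 = 41.5 Ω

41.5 Ω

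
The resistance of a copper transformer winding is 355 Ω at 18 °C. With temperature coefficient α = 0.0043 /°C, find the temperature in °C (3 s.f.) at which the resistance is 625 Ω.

R = R₀(1 + α(T − T₀)) ⇒ T = T₀ + (R/R₀ − 1)/α
T = 18 + (625/355 − 1)/0.0043 = 18 + (0.7606)/0.0043 = 195 °C

195 °C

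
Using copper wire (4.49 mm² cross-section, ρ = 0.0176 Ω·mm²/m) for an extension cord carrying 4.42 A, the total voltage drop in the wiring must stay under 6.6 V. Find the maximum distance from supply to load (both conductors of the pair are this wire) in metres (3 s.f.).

190 m

ρ = 0.0176 Ω·mm²/m = 1.76×10^-8 Ω·m
A = 4.49 mm² = 4.490e-06 m²
L_max = V_max·A/(2·ρI) = (6.6)(4.490e-06)/(2×1.76×10^-8×4.42) = 190 m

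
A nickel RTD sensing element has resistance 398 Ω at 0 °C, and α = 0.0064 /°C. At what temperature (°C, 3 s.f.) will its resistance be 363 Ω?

R = R₀(1 + α(T − T₀)) ⇒ T = T₀ + (R/R₀ − 1)/α
T = 0 + (363/398 − 1)/0.0064 = 0 + (-0.08794)/0.0064 = -13.7 °C

-13.7 °C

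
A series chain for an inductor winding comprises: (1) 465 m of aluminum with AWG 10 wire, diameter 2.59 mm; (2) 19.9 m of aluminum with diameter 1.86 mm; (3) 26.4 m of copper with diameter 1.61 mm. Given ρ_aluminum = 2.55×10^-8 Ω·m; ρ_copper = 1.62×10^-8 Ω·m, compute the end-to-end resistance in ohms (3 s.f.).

2.65 Ω

Seg 1: A = π(2.59/2 mm)² = π(1.2950e-03 m)² = 5.269e-06 m²
R_1 = (2.55×10^-8)(465)/(5.269e-06) = 2.251 Ω
Seg 2: A = π(d/2)² = π(9.3000e-04 m)² = 2.717e-06 m²
R_2 = (2.55×10^-8)(19.9)/(2.717e-06) = 0.1868 Ω
Seg 3: A = π(d/2)² = π(8.0500e-04 m)² = 2.036e-06 m²
R_3 = (1.62×10^-8)(26.4)/(2.036e-06) = 0.2101 Ω
R_total = R_1 + R_2 + R_3 = 2.65 Ω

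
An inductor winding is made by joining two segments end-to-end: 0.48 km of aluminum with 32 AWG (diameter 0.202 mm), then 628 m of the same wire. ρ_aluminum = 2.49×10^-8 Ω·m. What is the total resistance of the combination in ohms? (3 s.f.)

861 Ω

Segment 1: A = π(0.202/2 mm)² = π(1.0100e-04 m)² = 3.205e-08 m²
R₁ = ρL/A = (2.49×10^-8)(480)/(3.205e-08) = 372.9 Ω
Segment 2: A = π(0.202/2 mm)² = π(1.0100e-04 m)² = 3.205e-08 m²
R₂ = (2.49×10^-8)(628)/(3.205e-08) = 487.9 Ω
R = R₁ + R₂ = 861 Ω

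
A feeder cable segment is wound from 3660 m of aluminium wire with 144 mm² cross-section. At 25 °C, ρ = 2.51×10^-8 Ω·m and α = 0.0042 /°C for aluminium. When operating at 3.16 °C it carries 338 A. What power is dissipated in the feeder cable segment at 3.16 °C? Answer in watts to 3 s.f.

A = 144 mm² = 1.440e-04 m²
R₍25₎ = ρL/A = (2.51×10^-8)(3660)/(1.440e-04) = 0.638 Ω
R₍3.16₎ = R₍25₎(1 + αΔT) = 0.638 × (1 + 0.0042×-21.8) = 0.5794 Ω
P = I²R = (338)² × 0.5794 = 66200 W

66200 W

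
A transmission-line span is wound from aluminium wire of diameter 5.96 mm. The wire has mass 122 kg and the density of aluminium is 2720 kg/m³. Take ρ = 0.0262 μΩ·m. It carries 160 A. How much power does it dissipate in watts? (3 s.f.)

ρ = 0.0262 μΩ·m = 2.62×10^-8 Ω·m
A = π(d/2)² = π(2.9800e-03 m)² = 2.7899e-05 m²
L = m/(density·A) = 122/(2720×2.7899e-05) = 1608 m
R = ρL/A = (2.62×10^-8)(1608)/(2.7899e-05) = 1.51 Ω
P = I²R = (160)² × 1.51 = 38700 W

38700 W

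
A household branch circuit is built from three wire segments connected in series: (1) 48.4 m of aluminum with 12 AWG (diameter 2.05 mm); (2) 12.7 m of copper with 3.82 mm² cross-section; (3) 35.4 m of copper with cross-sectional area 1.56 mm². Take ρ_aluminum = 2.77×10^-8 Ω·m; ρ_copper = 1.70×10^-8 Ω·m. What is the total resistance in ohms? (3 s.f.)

Seg 1: A = π(2.05/2 mm)² = π(1.0250e-03 m)² = 3.301e-06 m²
R_1 = (2.77×10^-8)(48.4)/(3.301e-06) = 0.4062 Ω
Seg 2: A = 3.82 mm² = 3.820e-06 m²
R_2 = (1.70×10^-8)(12.7)/(3.820e-06) = 0.05652 Ω
Seg 3: A = 1.56 mm² = 1.560e-06 m²
R_3 = (1.70×10^-8)(35.4)/(1.560e-06) = 0.3858 Ω
R_total = R_1 + R_2 + R_3 = 0.848 Ω

0.848 Ω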